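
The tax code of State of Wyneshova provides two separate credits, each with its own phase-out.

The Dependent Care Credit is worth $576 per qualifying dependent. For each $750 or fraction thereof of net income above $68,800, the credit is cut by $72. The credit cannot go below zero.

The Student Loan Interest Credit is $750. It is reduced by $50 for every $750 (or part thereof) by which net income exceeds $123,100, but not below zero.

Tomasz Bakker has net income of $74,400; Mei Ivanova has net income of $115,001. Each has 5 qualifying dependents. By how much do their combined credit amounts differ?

Tomasz ($74,400): Dependent Care Credit: base = 5 × $576 = $2,880. income exceeds $68,800 by $5,600, which is 8 full-or-partial $750 increments; reduction = 8 × $72 = $576, leaving $2,304. Student Loan Interest Credit: $74,400 is at or below the $123,100 threshold, so the full $750 applies. total $2,304 + $750 = $3,054
Mei ($115,001): Dependent Care Credit: base = 5 × $576 = $2,880. income exceeds $68,800 by $46,201 → 62 increments × $72 = $4,464 ≥ base, so the credit is $0. Student Loan Interest Credit: $115,001 is at or below the $123,100 threshold, so the full $750 applies. total $0 + $750 = $750
Difference: |$3,054 − $750| = $2,304.

$2,304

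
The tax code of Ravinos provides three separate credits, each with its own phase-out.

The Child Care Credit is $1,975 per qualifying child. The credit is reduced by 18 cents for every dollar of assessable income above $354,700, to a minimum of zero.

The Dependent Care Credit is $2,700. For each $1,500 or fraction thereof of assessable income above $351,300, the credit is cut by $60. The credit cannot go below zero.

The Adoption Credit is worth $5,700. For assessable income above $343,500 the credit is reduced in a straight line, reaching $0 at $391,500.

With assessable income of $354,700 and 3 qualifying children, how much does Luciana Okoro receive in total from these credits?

Child Care Credit: base = 3 × $1,975 = $5,925. $354,700 is at or below the $354,700 threshold, so the full $5,925 applies.
Dependent Care Credit: income exceeds $351,300 by $3,400, which is 3 full-or-partial $1,500 increments; reduction = 3 × $60 = $180, leaving $2,520.
Adoption Credit: $354,700 is $11,200 into a $48,000 phase-out range, leaving 36,800/48,000 of the credit: $5,700 × 36,800/48,000 = $4,370.
Total: $5,925 + $2,520 + $4,370 = $12,815.

$12,815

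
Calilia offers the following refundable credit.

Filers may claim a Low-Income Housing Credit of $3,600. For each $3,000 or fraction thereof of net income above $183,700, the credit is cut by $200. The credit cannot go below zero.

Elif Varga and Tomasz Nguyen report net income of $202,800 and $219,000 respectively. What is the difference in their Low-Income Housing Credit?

Elif ($202,800): Low-Income Housing Credit: income exceeds $183,700 by $19,100, which is 7 full-or-partial $3,000 increments; reduction = 7 × $200 = $1,400, leaving $2,200.
Tomasz ($219,000): Low-Income Housing Credit: income exceeds $183,700 by $35,300, which is 12 full-or-partial $3,000 increments; reduction = 12 × $200 = $2,400, leaving $1,200.
Difference: |$2,200 − $1,200| = $1,000.

$1,000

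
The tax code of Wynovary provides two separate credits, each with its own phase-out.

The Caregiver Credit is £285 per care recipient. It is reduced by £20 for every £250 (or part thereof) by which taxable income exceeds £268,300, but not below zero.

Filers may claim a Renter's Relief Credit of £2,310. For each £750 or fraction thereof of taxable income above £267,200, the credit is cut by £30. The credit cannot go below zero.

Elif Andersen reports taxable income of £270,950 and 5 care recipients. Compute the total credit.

Caregiver Credit: base = 5 × £285 = £1,425. income exceeds £268,300 by £2,650, which is 11 full-or-partial £250 increments; reduction = 11 × £20 = £220, leaving £1,205.
Renter's Relief Credit: income exceeds £267,200 by £3,750, which is 5 full-or-partial £750 increments; reduction = 5 × £30 = £150, leaving £2,160.
Total: £1,205 + £2,160 = £3,365.

£3,365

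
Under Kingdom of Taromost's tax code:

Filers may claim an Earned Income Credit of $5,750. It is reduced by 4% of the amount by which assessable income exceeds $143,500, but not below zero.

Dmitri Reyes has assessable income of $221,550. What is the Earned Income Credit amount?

Earned Income Credit: 4% of the $78,050 excess over $143,500 is $3,122; credit = $5,750 − $3,122 = $2,628.

$2,628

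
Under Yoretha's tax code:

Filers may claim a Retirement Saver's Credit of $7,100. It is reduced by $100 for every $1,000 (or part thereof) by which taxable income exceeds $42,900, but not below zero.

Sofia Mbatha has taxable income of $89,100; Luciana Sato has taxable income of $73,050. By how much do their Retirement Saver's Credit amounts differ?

$1,600

Sofia ($89,100): Retirement Saver's Credit: income exceeds $42,900 by $46,200, which is 47 full-or-partial $1,000 increments; reduction = 47 × $100 = $4,700, leaving $2,400.
Luciana ($73,050): Retirement Saver's Credit: income exceeds $42,900 by $30,150, which is 31 full-or-partial $1,000 increments; reduction = 31 × $100 = $3,100, leaving $4,000.
Difference: |$2,400 − $4,000| = $1,600.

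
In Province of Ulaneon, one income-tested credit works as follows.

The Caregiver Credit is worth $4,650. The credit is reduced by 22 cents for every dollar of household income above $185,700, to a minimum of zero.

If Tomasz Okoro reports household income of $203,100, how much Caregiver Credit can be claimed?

Caregiver Credit: 22% of the $17,400 excess over $185,700 is $3,828; credit = $4,650 − $3,828 = $822.

$822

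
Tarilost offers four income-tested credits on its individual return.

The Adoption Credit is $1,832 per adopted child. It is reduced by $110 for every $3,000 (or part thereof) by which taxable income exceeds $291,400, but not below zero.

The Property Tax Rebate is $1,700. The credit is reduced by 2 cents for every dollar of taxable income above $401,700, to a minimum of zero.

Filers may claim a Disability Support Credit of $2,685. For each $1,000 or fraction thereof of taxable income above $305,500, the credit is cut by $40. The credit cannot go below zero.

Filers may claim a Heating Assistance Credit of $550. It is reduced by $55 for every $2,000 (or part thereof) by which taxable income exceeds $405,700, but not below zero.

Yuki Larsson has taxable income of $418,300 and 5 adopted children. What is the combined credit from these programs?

Adoption Credit: base = 5 × $1,832 = $9,160. income exceeds $291,400 by $126,900, which is 43 full-or-partial $3,000 increments; reduction = 43 × $110 = $4,730, leaving $4,430.
Property Tax Rebate: 2% of the $16,600 excess over $401,700 is $332; credit = $1,700 − $332 = $1,368.
Disability Support Credit: income exceeds $305,500 by $112,800 → 113 increments × $40 = $4,520 ≥ base, so the credit is $0.
Heating Assistance Credit: income exceeds $405,700 by $12,600, which is 7 full-or-partial $2,000 increments; reduction = 7 × $55 = $385, leaving $165.
Total: $4,430 + $1,368 + $0 + $165 = $5,963.

$5,963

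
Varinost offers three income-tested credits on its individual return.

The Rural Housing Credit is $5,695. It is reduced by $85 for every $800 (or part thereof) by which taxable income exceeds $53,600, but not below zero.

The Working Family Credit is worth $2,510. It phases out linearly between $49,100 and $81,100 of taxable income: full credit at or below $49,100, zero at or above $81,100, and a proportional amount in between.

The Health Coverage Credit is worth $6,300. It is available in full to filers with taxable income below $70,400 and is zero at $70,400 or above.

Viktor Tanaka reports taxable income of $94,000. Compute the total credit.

$1,360

Rural Housing Credit: income exceeds $53,600 by $40,400, which is 51 full-or-partial $800 increments; reduction = 51 × $85 = $4,335, leaving $1,360.
Working Family Credit: $94,000 is at or above $81,100, so the credit is $0.
Health Coverage Credit: $94,000 meets or exceeds the $70,400 cutoff, so the credit is $0.
Total: $1,360 + $0 + $0 = $1,360.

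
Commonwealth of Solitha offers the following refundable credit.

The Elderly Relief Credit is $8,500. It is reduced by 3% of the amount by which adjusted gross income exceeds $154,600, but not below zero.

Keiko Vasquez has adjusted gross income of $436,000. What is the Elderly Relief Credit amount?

Elderly Relief Credit: 3% of the $281,400 excess over $154,600 is $8,442; credit = $8,500 − $8,442 = $58.

$58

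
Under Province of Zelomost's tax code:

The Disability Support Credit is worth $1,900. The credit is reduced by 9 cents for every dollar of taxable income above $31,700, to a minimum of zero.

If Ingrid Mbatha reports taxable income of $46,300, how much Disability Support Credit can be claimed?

$586

Disability Support Credit: 9% of the $14,600 excess over $31,700 is $1,314; credit = $1,900 − $1,314 = $586.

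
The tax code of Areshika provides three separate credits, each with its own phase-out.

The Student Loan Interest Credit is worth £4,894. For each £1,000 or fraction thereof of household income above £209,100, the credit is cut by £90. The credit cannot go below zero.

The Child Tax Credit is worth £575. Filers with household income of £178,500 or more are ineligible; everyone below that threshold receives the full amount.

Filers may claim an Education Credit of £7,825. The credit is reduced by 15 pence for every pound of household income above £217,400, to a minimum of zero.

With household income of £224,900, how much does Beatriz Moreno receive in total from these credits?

Student Loan Interest Credit: income exceeds £209,100 by £15,800, which is 16 full-or-partial £1,000 increments; reduction = 16 × £90 = £1,440, leaving £3,454.
Child Tax Credit: £224,900 meets or exceeds the £178,500 cutoff, so the credit is £0.
Education Credit: 15% of the £7,500 excess over £217,400 is £1,125; credit = £7,825 − £1,125 = £6,700.
Total: £3,454 + £0 + £6,700 = £10,154.

£10,154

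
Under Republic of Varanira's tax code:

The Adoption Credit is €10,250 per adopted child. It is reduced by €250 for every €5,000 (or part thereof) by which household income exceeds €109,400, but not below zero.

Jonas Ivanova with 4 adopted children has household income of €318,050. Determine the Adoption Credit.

Adoption Credit: base = 4 × €10,250 = €41,000. income exceeds €109,400 by €208,650, which is 42 full-or-partial €5,000 increments; reduction = 42 × €250 = €10,500, leaving €30,500.

€30,500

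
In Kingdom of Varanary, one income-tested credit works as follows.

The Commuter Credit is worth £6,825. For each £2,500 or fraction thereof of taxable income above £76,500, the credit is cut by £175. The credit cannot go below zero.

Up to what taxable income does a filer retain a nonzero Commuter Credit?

After 38 increments the reduction is 38 × £175 = £6,650, leaving £175; one more increment wipes it out. Increment 38 ends at excess 38 × £2,500 = £95,000, so the highest qualifying income is £76,500 + £95,000 = £171,500.

£171,500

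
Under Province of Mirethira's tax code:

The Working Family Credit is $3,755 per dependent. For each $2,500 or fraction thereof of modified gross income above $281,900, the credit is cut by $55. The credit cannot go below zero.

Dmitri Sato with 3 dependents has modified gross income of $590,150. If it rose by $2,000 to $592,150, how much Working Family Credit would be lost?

$55

At $590,150 — base = 3 × $3,755 = $11,265. income exceeds $281,900 by $308,250, which is 124 full-or-partial $2,500 increments; reduction = 124 × $55 = $6,820, leaving $4,445.
At $592,150 — base = 3 × $3,755 = $11,265. income exceeds $281,900 by $310,250, which is 125 full-or-partial $2,500 increments; reduction = 125 × $55 = $6,875, leaving $4,390.
Lost: $4,445 − $4,390 = $55.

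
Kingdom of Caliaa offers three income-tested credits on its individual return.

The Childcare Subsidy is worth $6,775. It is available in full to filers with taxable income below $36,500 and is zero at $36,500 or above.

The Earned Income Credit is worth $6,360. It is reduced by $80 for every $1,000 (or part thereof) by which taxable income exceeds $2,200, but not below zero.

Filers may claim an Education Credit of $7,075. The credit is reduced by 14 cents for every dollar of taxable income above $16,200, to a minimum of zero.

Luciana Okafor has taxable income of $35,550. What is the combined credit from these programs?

Childcare Subsidy: $35,550 is below the $36,500 cutoff, so the full $6,775 applies.
Earned Income Credit: income exceeds $2,200 by $33,350, which is 34 full-or-partial $1,000 increments; reduction = 34 × $80 = $2,720, leaving $3,640.
Education Credit: 14% of the $19,350 excess over $16,200 is $2,709; credit = $7,075 − $2,709 = $4,366.
Total: $6,775 + $3,640 + $4,366 = $14,781.

$14,781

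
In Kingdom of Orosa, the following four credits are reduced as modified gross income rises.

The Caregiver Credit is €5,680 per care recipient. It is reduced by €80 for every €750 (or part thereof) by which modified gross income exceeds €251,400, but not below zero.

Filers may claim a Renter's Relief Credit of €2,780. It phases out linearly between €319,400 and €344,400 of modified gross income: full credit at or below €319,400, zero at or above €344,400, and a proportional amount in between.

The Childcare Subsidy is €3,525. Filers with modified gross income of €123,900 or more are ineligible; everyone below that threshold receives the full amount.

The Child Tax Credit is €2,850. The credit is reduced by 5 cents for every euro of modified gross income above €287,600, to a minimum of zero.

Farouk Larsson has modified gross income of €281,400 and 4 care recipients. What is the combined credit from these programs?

Caregiver Credit: base = 4 × €5,680 = €22,720. income exceeds €251,400 by €30,000, which is 40 full-or-partial €750 increments; reduction = 40 × €80 = €3,200, leaving €19,520.
Renter's Relief Credit: €281,400 is at or below the €319,400 threshold, so the full €2,780 applies.
Childcare Subsidy: €281,400 meets or exceeds the €123,900 cutoff, so the credit is €0.
Child Tax Credit: €281,400 is at or below the €287,600 threshold, so the full €2,850 applies.
Total: €19,520 + €2,780 + €0 + €2,850 = €25,150.

€25,150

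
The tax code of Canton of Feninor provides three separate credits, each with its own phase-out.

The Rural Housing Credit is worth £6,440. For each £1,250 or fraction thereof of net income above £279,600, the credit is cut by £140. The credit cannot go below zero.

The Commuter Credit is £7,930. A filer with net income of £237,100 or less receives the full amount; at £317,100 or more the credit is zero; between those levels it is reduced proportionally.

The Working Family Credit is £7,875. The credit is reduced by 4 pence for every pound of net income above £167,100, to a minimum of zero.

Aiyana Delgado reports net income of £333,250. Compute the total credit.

Rural Housing Credit: income exceeds £279,600 by £53,650, which is 43 full-or-partial £1,250 increments; reduction = 43 × £140 = £6,020, leaving £420.
Commuter Credit: £333,250 is at or above £317,100, so the credit is £0.
Working Family Credit: 4% of the £166,150 excess over £167,100 is £6,646; credit = £7,875 − £6,646 = £1,229.
Total: £420 + £0 + £1,229 = £1,649.

£1,649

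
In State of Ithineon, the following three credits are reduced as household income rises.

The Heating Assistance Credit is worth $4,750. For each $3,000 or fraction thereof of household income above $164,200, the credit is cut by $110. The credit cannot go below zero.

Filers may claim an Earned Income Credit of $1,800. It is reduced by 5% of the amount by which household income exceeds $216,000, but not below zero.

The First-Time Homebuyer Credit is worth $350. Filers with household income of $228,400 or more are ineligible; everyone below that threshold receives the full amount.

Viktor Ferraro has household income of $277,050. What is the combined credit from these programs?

Heating Assistance Credit: income exceeds $164,200 by $112,850, which is 38 full-or-partial $3,000 increments; reduction = 38 × $110 = $4,180, leaving $570.
Earned Income Credit: 5% of the $61,050 excess over $216,000 is $3,052.50 ≥ base, so the credit is $0.
First-Time Homebuyer Credit: $277,050 meets or exceeds the $228,400 cutoff, so the credit is $0.
Total: $570 + $0 + $0 = $570.

$570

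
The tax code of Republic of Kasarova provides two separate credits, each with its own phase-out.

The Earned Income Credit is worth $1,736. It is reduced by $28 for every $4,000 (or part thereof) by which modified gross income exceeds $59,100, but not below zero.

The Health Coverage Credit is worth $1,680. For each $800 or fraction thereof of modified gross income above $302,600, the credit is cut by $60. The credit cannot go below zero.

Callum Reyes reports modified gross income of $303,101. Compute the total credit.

$1,620

Earned Income Credit: income exceeds $59,100 by $244,001 → 62 increments × $28 = $1,736 ≥ base, so the credit is $0.
Health Coverage Credit: income exceeds $302,600 by $501, which is 1 full-or-partial $800 increment; reduction = 1 × $60 = $60, leaving $1,620.
Total: $0 + $1,620 = $1,620.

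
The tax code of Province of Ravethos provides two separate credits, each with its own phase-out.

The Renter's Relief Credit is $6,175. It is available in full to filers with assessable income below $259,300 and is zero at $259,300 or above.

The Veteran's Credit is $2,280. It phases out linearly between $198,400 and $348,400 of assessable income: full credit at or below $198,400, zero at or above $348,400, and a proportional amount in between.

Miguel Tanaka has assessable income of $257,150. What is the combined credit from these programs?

Renter's Relief Credit: $257,150 is below the $259,300 cutoff, so the full $6,175 applies.
Veteran's Credit: $257,150 is $58,750 into a $150,000 phase-out range, leaving 91,250/150,000 of the credit: $2,280 × 91,250/150,000 = $1,387.
Total: $6,175 + $1,387 = $7,562.

$7,562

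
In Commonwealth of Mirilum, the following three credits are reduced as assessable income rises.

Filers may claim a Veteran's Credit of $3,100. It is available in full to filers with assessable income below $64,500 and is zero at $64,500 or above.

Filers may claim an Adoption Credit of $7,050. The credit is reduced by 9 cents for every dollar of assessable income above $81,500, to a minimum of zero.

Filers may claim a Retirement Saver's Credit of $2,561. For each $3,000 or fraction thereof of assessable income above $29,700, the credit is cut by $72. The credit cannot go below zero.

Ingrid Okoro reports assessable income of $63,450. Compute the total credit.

$11,847

Veteran's Credit: $63,450 is below the $64,500 cutoff, so the full $3,100 applies.
Adoption Credit: $63,450 is at or below the $81,500 threshold, so the full $7,050 applies.
Retirement Saver's Credit: income exceeds $29,700 by $33,750, which is 12 full-or-partial $3,000 increments; reduction = 12 × $72 = $864, leaving $1,697.
Total: $3,100 + $7,050 + $1,697 = $11,847.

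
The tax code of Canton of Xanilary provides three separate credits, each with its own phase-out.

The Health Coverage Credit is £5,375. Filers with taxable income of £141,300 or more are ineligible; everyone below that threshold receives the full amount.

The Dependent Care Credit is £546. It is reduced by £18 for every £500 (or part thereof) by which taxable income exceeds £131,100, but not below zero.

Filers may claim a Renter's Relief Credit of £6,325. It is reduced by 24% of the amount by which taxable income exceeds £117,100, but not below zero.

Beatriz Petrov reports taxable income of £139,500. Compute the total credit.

Health Coverage Credit: £139,500 is below the £141,300 cutoff, so the full £5,375 applies.
Dependent Care Credit: income exceeds £131,100 by £8,400, which is 17 full-or-partial £500 increments; reduction = 17 × £18 = £306, leaving £240.
Renter's Relief Credit: 24% of the £22,400 excess over £117,100 is £5,376; credit = £6,325 − £5,376 = £949.
Total: £5,375 + £240 + £949 = £6,564.

£6,564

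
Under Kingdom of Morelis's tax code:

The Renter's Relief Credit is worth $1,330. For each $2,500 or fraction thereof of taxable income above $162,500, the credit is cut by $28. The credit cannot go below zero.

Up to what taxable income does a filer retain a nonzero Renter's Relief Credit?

After 47 increments the reduction is 47 × $28 = $1,316, leaving $14; one more increment wipes it out. Increment 47 ends at excess 47 × $2,500 = $117,500, so the highest qualifying income is $162,500 + $117,500 = $280,000.

$280,000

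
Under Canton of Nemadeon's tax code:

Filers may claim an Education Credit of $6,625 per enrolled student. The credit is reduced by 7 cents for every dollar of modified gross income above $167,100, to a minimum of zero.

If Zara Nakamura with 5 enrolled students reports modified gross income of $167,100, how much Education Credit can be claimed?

$33,125

Education Credit: base = 5 × $6,625 = $33,125. $167,100 is at or below the $167,100 threshold, so the full $33,125 applies.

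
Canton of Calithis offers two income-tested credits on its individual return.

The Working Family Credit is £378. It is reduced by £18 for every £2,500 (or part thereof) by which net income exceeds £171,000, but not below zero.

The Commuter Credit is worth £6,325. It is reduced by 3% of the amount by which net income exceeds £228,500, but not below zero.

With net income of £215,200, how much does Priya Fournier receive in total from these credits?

£6,379

Working Family Credit: income exceeds £171,000 by £44,200, which is 18 full-or-partial £2,500 increments; reduction = 18 × £18 = £324, leaving £54.
Commuter Credit: £215,200 is at or below the £228,500 threshold, so the full £6,325 applies.
Total: £54 + £6,325 = £6,379.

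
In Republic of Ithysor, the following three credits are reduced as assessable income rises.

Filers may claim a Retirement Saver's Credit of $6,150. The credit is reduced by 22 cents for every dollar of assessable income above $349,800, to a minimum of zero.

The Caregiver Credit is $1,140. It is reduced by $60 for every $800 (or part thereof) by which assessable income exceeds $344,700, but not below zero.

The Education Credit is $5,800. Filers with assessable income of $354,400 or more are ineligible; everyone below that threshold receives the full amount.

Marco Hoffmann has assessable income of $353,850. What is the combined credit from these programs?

Retirement Saver's Credit: 22% of the $4,050 excess over $349,800 is $891; credit = $6,150 − $891 = $5,259.
Caregiver Credit: income exceeds $344,700 by $9,150, which is 12 full-or-partial $800 increments; reduction = 12 × $60 = $720, leaving $420.
Education Credit: $353,850 is below the $354,400 cutoff, so the full $5,800 applies.
Total: $5,259 + $420 + $5,800 = $11,479.

$11,479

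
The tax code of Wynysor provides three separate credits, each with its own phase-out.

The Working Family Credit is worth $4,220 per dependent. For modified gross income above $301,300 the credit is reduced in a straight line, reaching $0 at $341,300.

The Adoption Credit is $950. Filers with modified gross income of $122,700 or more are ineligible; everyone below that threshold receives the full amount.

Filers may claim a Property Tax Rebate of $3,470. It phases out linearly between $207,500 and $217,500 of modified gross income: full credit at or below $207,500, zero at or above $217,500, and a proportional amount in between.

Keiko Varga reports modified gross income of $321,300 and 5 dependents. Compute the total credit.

Working Family Credit: base = 5 × $4,220 = $21,100. $321,300 is $20,000 into a $40,000 phase-out range, leaving 20,000/40,000 of the credit: $21,100 × 20,000/40,000 = $10,550.
Adoption Credit: $321,300 meets or exceeds the $122,700 cutoff, so the credit is $0.
Property Tax Rebate: $321,300 is at or above $217,500, so the credit is $0.
Total: $10,550 + $0 + $0 = $10,550.

$10,550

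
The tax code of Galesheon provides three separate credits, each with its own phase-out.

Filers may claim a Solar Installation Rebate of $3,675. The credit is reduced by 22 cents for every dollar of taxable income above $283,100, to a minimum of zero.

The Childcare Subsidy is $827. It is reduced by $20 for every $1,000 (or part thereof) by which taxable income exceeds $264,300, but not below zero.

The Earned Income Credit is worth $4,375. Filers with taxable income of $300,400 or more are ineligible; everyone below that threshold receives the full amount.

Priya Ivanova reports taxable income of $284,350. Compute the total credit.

Solar Installation Rebate: 22% of the $1,250 excess over $283,100 is $275; credit = $3,675 − $275 = $3,400.
Childcare Subsidy: income exceeds $264,300 by $20,050, which is 21 full-or-partial $1,000 increments; reduction = 21 × $20 = $420, leaving $407.
Earned Income Credit: $284,350 is below the $300,400 cutoff, so the full $4,375 applies.
Total: $3,400 + $407 + $4,375 = $8,182.

$8,182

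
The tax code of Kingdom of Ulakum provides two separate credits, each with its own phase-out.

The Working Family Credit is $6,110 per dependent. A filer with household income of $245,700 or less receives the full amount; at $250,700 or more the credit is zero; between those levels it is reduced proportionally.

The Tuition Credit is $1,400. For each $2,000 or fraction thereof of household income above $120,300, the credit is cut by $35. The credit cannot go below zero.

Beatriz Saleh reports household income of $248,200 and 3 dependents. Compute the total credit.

$9,165

Working Family Credit: base = 3 × $6,110 = $18,330. $248,200 is $2,500 into a $5,000 phase-out range, leaving 2,500/5,000 of the credit: $18,330 × 2,500/5,000 = $9,165.
Tuition Credit: income exceeds $120,300 by $127,900 → 64 increments × $35 = $2,240 ≥ base, so the credit is $0.
Total: $9,165 + $0 = $9,165.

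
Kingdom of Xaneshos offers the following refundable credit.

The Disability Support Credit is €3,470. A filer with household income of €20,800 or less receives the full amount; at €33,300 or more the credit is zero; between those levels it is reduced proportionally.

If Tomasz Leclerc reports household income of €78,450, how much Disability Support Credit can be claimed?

€0

Disability Support Credit: €78,450 is at or above €33,300, so the credit is €0.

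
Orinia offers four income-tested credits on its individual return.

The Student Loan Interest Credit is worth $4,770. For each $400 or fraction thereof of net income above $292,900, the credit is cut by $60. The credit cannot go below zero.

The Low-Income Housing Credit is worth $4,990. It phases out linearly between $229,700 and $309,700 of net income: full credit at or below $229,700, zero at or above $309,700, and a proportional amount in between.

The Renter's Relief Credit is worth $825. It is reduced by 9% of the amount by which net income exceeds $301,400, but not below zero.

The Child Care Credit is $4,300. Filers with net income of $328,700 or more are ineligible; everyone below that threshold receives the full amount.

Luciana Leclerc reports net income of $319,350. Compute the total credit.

Student Loan Interest Credit: income exceeds $292,900 by $26,450, which is 67 full-or-partial $400 increments; reduction = 67 × $60 = $4,020, leaving $750.
Low-Income Housing Credit: $319,350 is at or above $309,700, so the credit is $0.
Renter's Relief Credit: 9% of the $17,950 excess over $301,400 is $1,615.50 ≥ base, so the credit is $0.
Child Care Credit: $319,350 is below the $328,700 cutoff, so the full $4,300 applies.
Total: $750 + $0 + $0 + $4,300 = $5,050.

$5,050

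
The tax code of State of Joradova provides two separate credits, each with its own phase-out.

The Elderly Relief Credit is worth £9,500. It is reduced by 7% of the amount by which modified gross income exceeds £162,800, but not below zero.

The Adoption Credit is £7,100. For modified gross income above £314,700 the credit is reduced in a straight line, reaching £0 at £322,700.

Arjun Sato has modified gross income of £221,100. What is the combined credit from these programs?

£12,519

Elderly Relief Credit: 7% of the £58,300 excess over £162,800 is £4,081; credit = £9,500 − £4,081 = £5,419.
Adoption Credit: £221,100 is at or below the £314,700 threshold, so the full £7,100 applies.
Total: £5,419 + £7,100 = £12,519.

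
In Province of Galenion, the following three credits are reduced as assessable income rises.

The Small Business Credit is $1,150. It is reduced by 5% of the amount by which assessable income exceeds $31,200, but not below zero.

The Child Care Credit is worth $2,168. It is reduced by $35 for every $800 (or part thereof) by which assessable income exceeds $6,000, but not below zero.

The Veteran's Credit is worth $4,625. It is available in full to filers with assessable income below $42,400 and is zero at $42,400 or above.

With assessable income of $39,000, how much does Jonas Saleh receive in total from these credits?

Small Business Credit: 5% of the $7,800 excess over $31,200 is $390; credit = $1,150 − $390 = $760.
Child Care Credit: income exceeds $6,000 by $33,000, which is 42 full-or-partial $800 increments; reduction = 42 × $35 = $1,470, leaving $698.
Veteran's Credit: $39,000 is below the $42,400 cutoff, so the full $4,625 applies.
Total: $760 + $698 + $4,625 = $6,083.

$6,083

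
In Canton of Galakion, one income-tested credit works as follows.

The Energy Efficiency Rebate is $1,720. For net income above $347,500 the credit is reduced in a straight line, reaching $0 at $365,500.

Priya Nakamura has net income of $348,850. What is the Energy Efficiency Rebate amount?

$1,591

Energy Efficiency Rebate: $348,850 is $1,350 into a $18,000 phase-out range, leaving 16,650/18,000 of the credit: $1,720 × 16,650/18,000 = $1,591.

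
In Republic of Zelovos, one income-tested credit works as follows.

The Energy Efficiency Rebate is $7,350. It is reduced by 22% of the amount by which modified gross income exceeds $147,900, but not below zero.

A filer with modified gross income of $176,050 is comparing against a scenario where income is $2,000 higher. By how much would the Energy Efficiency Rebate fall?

At $176,050 — 22% of the $28,150 excess over $147,900 is $6,193; credit = $7,350 − $6,193 = $1,157.
At $178,050 — 22% of the $30,150 excess over $147,900 is $6,633; credit = $7,350 − $6,633 = $717.
Lost: $1,157 − $717 = $440.

$440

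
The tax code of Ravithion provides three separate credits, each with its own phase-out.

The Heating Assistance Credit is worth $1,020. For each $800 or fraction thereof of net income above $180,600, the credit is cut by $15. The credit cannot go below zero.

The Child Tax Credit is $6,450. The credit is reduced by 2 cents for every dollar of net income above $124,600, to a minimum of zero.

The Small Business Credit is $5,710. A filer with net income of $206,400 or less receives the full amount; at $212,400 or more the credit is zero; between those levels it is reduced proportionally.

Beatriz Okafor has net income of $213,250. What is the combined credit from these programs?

Heating Assistance Credit: income exceeds $180,600 by $32,650, which is 41 full-or-partial $800 increments; reduction = 41 × $15 = $615, leaving $405.
Child Tax Credit: 2% of the $88,650 excess over $124,600 is $1,773; credit = $6,450 − $1,773 = $4,677.
Small Business Credit: $213,250 is at or above $212,400, so the credit is $0.
Total: $405 + $4,677 + $0 = $5,082.

$5,082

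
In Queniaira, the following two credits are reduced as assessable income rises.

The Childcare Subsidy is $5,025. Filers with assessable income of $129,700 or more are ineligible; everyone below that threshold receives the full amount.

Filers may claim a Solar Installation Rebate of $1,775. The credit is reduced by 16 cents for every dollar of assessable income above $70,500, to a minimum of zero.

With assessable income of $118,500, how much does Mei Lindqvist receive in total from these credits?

Childcare Subsidy: $118,500 is below the $129,700 cutoff, so the full $5,025 applies.
Solar Installation Rebate: 16% of the $48,000 excess over $70,500 is $7,680 ≥ base, so the credit is $0.
Total: $5,025 + $0 = $5,025.

$5,025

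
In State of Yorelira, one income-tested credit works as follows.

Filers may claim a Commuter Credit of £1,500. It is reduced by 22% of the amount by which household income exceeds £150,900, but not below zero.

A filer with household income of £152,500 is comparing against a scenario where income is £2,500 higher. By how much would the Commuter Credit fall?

£550

At £152,500 — 22% of the £1,600 excess over £150,900 is £352; credit = £1,500 − £352 = £1,148.
At £155,000 — 22% of the £4,100 excess over £150,900 is £902; credit = £1,500 − £902 = £598.
Lost: £1,148 − £598 = £550.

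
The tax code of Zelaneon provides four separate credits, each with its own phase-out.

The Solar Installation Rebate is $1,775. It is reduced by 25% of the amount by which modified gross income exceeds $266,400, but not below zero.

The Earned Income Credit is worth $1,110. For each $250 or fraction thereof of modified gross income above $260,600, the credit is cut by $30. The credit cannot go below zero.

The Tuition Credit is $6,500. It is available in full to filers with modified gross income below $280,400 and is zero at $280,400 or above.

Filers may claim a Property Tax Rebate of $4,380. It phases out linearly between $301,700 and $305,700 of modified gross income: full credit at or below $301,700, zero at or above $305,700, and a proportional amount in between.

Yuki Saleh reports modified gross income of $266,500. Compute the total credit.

$13,020

Solar Installation Rebate: 25% of the $100 excess over $266,400 is $25; credit = $1,775 − $25 = $1,750.
Earned Income Credit: income exceeds $260,600 by $5,900, which is 24 full-or-partial $250 increments; reduction = 24 × $30 = $720, leaving $390.
Tuition Credit: $266,500 is below the $280,400 cutoff, so the full $6,500 applies.
Property Tax Rebate: $266,500 is at or below the $301,700 threshold, so the full $4,380 applies.
Total: $1,750 + $390 + $6,500 + $4,380 = $13,020.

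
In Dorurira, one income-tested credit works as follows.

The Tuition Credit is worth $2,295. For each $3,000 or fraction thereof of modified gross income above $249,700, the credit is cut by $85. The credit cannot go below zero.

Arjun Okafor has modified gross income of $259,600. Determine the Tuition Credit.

$1,955

Tuition Credit: income exceeds $249,700 by $9,900, which is 4 full-or-partial $3,000 increments; reduction = 4 × $85 = $340, leaving $1,955.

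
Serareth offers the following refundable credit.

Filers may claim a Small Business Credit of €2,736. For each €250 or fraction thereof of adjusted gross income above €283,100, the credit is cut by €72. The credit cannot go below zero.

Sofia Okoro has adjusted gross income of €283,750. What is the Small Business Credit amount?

€2,520

Small Business Credit: income exceeds €283,100 by €650, which is 3 full-or-partial €250 increments; reduction = 3 × €72 = €216, leaving €2,520.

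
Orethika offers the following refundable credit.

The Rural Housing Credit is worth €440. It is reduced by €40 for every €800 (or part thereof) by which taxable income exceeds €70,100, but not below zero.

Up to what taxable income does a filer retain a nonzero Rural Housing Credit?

After 10 increments the reduction is 10 × €40 = €400, leaving €40; one more increment wipes it out. Increment 10 ends at excess 10 × €800 = €8,000, so the highest qualifying income is €70,100 + €8,000 = €78,100.

€78,100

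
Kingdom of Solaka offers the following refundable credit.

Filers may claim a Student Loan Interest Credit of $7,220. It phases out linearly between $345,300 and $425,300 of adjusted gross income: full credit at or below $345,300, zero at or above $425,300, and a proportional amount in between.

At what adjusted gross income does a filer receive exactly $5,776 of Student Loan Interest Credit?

$361,300

$5,776 is 5,776/7,220 of the full $7,220, so 1,444/7,220 of the $80,000 range has been used: income = $345,300 + $80,000 × 1,444/7,220 = $361,300.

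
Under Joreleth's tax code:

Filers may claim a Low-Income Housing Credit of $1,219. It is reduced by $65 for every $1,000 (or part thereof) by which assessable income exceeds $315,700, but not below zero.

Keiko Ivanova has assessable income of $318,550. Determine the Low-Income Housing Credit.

Low-Income Housing Credit: income exceeds $315,700 by $2,850, which is 3 full-or-partial $1,000 increments; reduction = 3 × $65 = $195, leaving $1,024.

$1,024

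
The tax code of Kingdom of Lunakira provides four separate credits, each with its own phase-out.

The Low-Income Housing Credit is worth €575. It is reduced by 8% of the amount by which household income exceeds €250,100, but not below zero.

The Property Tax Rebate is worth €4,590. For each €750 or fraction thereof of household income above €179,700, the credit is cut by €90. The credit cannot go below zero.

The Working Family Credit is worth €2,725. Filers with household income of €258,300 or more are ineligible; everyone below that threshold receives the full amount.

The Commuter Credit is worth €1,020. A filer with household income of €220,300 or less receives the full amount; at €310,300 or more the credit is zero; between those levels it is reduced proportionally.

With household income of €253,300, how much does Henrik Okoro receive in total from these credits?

Low-Income Housing Credit: 8% of the €3,200 excess over €250,100 is €256; credit = €575 − €256 = €319.
Property Tax Rebate: income exceeds €179,700 by €73,600 → 99 increments × €90 = €8,910 ≥ base, so the credit is €0.
Working Family Credit: €253,300 is below the €258,300 cutoff, so the full €2,725 applies.
Commuter Credit: €253,300 is €33,000 into a €90,000 phase-out range, leaving 57,000/90,000 of the credit: €1,020 × 57,000/90,000 = €646.
Total: €319 + €0 + €2,725 + €646 = €3,690.

€3,690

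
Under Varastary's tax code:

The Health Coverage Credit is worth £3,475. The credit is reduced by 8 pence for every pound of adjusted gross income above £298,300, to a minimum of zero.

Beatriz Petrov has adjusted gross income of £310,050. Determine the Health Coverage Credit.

Health Coverage Credit: 8% of the £11,750 excess over £298,300 is £940; credit = £3,475 − £940 = £2,535.

£2,535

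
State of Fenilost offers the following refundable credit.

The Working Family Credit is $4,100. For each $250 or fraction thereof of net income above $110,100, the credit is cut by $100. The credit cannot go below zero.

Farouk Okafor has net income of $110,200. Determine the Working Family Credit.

Working Family Credit: income exceeds $110,100 by $100, which is 1 full-or-partial $250 increment; reduction = 1 × $100 = $100, leaving $4,000.

$4,000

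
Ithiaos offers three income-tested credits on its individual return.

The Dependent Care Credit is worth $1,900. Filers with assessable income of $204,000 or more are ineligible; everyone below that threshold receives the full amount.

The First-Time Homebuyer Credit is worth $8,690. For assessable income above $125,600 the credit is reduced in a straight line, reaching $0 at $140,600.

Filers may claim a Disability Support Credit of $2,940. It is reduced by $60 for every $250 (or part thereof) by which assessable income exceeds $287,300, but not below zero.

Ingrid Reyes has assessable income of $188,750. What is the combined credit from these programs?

Dependent Care Credit: $188,750 is below the $204,000 cutoff, so the full $1,900 applies.
First-Time Homebuyer Credit: $188,750 is at or above $140,600, so the credit is $0.
Disability Support Credit: $188,750 is at or below the $287,300 threshold, so the full $2,940 applies.
Total: $1,900 + $0 + $2,940 = $4,840.

$4,840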